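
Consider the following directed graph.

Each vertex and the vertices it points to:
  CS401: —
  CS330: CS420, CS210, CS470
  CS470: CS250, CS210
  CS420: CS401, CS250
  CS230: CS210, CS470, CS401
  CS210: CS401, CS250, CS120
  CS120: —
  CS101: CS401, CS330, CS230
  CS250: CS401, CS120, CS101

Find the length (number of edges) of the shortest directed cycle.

For each vertex v, BFS finds the shortest path from v back to v.
The shortest such closed walk is CS420 → CS250 → CS101 → CS330 → CS420, length 4.

4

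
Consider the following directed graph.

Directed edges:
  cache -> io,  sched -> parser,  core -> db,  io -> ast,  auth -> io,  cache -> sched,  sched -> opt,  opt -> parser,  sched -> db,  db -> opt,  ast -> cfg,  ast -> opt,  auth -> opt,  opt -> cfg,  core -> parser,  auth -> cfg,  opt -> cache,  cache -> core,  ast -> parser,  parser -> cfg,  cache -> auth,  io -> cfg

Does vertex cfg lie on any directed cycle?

cfg lies on a cycle iff there is a path from cfg back to itself.
Exploring from cfg, it never reaches itself; equivalently, its strongly connected component is a singleton.

No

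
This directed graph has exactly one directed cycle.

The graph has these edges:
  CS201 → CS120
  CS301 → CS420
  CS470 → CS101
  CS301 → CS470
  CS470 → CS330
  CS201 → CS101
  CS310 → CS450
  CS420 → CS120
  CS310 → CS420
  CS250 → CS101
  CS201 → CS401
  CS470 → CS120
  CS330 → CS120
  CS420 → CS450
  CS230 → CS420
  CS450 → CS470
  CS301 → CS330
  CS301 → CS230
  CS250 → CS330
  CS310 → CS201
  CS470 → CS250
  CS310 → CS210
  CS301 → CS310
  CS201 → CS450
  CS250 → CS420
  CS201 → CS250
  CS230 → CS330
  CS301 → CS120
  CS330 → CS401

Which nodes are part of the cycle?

DFS with gray/black marking from CS470:
CS470 gray
  CS101 gray
  CS101 black
  CS120 gray
  CS120 black
  CS330 gray
    CS330→CS120: CS120 black — skip
    CS401 gray
    CS401 black
  CS330 black
  CS250 gray
    CS420 gray
      CS450 gray
        CS450→CS470: CS470 is gray → back edge
Back edge closes the cycle CS470 → CS250 → CS420 → CS450 → CS470; its vertices are {CS250, CS420, CS450, CS470}.

CS250, CS420, CS450, CS470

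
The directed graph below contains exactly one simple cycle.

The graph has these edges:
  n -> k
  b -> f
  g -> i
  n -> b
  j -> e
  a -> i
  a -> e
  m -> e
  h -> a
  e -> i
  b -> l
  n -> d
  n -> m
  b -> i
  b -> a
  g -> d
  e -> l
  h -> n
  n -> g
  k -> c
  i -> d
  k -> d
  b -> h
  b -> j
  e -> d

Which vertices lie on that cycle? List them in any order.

b, h, n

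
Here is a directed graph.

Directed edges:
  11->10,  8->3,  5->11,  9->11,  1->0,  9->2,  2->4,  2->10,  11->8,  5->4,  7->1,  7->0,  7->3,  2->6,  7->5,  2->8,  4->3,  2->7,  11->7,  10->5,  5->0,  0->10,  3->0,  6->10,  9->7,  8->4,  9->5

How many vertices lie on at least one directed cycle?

9

A vertex is on a directed cycle iff it belongs to a strongly connected component of size ≥ 2 (or has a self-loop).
The vertices on cycles are {0, 1, 3, 4, 5, 7, 8, 10, 11} — 9 in total.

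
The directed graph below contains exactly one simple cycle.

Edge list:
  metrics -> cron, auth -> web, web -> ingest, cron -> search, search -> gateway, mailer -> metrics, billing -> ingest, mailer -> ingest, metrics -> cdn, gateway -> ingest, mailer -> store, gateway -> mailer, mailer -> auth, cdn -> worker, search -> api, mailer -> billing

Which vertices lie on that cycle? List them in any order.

DFS with gray/black marking from mailer:
mailer gray
  metrics gray
    cdn gray
      worker gray
      worker black
    cdn black
    cron gray
      search gray
        gateway gray
          gateway→mailer: mailer is gray → back edge
Back edge closes the cycle mailer → metrics → cron → search → gateway → mailer; its vertices are {cron, mailer, search, gateway, metrics}.

cron, mailer, search, gateway, metrics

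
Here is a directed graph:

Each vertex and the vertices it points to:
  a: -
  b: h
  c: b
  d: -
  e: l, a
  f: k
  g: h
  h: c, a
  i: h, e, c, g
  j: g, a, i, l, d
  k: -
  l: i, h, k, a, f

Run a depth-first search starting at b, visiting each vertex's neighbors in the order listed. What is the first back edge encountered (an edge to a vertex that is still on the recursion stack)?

DFS from b (visiting each vertex's neighbors in the order listed); mark gray on enter, black on exit:
b gray
  h gray
    c gray
      c→b: b is gray → back edge
First back edge: c → b.

c->b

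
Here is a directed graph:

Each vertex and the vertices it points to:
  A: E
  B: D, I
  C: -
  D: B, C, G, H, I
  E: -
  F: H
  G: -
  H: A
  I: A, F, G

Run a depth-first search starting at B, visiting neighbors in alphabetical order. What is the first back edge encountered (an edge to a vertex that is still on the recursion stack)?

DFS from B (visiting neighbors in alphabetical order); mark gray on enter, black on exit:
B gray
  D gray
    D→B: B is gray → back edge
First back edge: D → B.

D->B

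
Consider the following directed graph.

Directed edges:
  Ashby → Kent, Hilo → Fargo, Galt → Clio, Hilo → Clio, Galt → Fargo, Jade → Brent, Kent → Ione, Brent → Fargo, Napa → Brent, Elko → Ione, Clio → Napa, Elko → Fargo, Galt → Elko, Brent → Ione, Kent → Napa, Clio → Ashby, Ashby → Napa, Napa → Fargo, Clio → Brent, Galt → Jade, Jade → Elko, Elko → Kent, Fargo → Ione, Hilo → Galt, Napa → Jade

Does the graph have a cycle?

DFS with white/gray/black marking, starting from Ione:
Ione gray
Ione black
Jade gray
  Brent gray
    Brent→Ione: Ione black — skip
    Fargo gray
      Fargo→Ione: Ione black — skip
    Fargo black
  Brent black
  Elko gray
    Kent gray
      Napa gray
        Napa→Jade: Jade is gray → back edge
Back edge found, so a cycle exists: Jade → Elko → Kent → Napa → Jade.

Yes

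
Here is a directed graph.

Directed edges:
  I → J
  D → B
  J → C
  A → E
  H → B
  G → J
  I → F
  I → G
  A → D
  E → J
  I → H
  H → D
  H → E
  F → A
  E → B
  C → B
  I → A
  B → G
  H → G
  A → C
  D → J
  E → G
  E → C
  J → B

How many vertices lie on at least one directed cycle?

A vertex is on a directed cycle iff it belongs to a strongly connected component of size ≥ 2 (or has a self-loop).
The vertices on cycles are {B, C, G, J} — 4 in total.

4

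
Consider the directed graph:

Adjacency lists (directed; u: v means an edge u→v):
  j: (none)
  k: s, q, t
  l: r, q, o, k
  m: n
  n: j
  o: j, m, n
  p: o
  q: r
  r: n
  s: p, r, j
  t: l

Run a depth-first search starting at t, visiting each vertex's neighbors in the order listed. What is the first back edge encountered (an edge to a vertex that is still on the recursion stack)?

k→t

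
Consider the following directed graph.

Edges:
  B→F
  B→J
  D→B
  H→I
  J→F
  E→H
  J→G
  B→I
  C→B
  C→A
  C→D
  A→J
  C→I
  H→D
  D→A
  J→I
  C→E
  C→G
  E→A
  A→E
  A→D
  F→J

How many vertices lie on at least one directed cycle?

6

A vertex is on a directed cycle iff it belongs to a strongly connected component of size ≥ 2 (or has a self-loop).
The vertices on cycles are {A, D, E, F, H, J} — 6 in total.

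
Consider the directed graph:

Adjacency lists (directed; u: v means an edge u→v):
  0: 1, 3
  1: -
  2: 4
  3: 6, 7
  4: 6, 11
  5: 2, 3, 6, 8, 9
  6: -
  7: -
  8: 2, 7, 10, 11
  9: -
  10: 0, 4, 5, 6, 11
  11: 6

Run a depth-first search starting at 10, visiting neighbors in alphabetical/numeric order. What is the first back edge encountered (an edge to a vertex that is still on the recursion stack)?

8->10

DFS from 10 (visiting neighbors in alphabetical/numeric order); mark gray on enter, black on exit:
10 gray
  0 gray
    1 gray
    1 black
    3 gray
      6 gray
      6 black
      7 gray
      7 black
    3 black
  0 black
  4 gray
    4→6: 6 black — skip
    11 gray
      11→6: 6 black — skip
    11 black
  4 black
  5 gray
    2 gray
      2→4: 4 black — skip
    2 black
    5→3: 3 black — skip
    5→6: 6 black — skip
    8 gray
      8→2: 2 black — skip
      8→7: 7 black — skip
      8→10: 10 is gray → back edge
First back edge: 8 → 10.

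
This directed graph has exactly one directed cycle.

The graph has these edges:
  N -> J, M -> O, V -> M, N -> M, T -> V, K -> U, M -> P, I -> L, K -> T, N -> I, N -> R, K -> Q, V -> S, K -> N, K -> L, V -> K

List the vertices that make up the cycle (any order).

K, T, V

DFS with gray/black marking from V:
V gray
  S gray
  S black
  M gray
    O gray
    O black
    P gray
    P black
  M black
  K gray
    Q gray
    Q black
    T gray
      T→V: V is gray → back edge
Back edge closes the cycle V → K → T → V; its vertices are {K, T, V}.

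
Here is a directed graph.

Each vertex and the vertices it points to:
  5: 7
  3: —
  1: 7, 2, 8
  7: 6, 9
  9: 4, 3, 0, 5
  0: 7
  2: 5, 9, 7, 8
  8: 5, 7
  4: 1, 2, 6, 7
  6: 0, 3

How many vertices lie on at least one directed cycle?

A vertex is on a directed cycle iff it belongs to a strongly connected component of size ≥ 2 (or has a self-loop).
The vertices on cycles are {0, 1, 2, 4, 5, 6, 7, 8, 9} — 9 in total.

9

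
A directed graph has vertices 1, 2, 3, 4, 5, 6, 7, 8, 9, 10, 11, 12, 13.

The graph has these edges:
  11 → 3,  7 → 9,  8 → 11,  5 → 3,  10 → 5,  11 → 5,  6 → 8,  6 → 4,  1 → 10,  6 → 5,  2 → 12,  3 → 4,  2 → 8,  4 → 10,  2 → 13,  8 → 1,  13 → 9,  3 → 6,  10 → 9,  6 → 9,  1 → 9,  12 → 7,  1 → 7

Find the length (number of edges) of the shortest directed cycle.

3

For each vertex v, BFS finds the shortest path from v back to v.
The shortest such closed walk is 3 → 6 → 5 → 3, length 3.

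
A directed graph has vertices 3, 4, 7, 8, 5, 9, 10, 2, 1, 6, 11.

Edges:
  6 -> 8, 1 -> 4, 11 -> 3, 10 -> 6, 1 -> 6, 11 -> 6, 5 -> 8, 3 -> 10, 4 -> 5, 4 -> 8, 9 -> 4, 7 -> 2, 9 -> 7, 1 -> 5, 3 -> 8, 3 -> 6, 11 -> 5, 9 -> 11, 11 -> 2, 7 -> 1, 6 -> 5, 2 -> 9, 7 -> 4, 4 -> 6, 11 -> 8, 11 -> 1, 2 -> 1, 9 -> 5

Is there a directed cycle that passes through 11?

Yes

11 is on a cycle iff 11 can reach itself via ≥1 edge.
11 → 2 → 9 → 11 — yes.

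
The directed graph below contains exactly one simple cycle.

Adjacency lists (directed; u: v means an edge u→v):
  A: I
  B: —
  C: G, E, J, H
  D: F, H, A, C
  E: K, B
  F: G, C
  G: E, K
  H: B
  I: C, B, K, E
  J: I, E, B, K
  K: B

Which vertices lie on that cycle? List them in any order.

DFS with gray/black marking from C:
C gray
  G gray
    E gray
      K gray
        B gray
        B black
      K black
      E→B: B black — skip
    E black
    G→K: K black — skip
  G black
  C→E: E black — skip
  J gray
    I gray
      I→C: C is gray → back edge
Back edge closes the cycle C → J → I → C; its vertices are {C, I, J}.

C, I, J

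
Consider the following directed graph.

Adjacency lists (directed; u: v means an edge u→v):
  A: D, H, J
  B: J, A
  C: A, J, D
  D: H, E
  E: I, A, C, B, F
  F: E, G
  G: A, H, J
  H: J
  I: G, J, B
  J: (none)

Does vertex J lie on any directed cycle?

No

J lies on a cycle iff there is a path from J back to itself.
Exploring from J, it never reaches itself; equivalently, its strongly connected component is a singleton.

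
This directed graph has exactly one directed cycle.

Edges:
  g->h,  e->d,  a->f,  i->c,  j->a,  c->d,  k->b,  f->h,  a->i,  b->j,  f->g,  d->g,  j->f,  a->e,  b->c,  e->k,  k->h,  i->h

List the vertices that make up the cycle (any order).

DFS with gray/black marking from b:
b gray
  j gray
    f gray
      g gray
        h gray
        h black
      g black
      f→h: h black — skip
    f black
    a gray
      e gray
        k gray
          k→b: b is gray → back edge
Back edge closes the cycle b → j → a → e → k → b; its vertices are {a, b, e, j, k}.

a, b, e, j, k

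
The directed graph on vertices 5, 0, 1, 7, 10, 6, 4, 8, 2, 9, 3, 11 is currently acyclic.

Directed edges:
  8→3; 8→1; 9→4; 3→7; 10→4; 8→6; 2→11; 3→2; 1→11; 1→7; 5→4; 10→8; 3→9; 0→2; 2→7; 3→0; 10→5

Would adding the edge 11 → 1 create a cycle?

Yes

Adding 11→1 creates a cycle iff 1 can already reach 11.
Path from 1: 1 → 11.
So 1 → … → 11 → 1 is a cycle.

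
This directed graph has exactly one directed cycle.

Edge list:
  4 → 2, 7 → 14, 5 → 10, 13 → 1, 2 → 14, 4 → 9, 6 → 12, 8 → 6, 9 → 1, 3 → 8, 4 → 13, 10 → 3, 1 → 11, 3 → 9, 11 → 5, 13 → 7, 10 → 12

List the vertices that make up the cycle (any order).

DFS with gray/black marking from 1:
1 gray
  11 gray
    5 gray
      10 gray
        3 gray
          8 gray
            6 gray
              12 gray
              12 black
            6 black
          8 black
          9 gray
            9→1: 1 is gray → back edge
Back edge closes the cycle 1 → 11 → 5 → 10 → 3 → 9 → 1; its vertices are {1, 3, 5, 9, 10, 11}.

1, 3, 5, 9, 10, 11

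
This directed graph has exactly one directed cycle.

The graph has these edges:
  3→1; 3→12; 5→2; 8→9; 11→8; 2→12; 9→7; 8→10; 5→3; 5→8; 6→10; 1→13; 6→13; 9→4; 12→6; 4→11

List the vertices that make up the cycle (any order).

DFS with gray/black marking from 8:
8 gray
  10 gray
  10 black
  9 gray
    4 gray
      11 gray
        11→8: 8 is gray → back edge
Back edge closes the cycle 8 → 9 → 4 → 11 → 8; its vertices are {4, 8, 9, 11}.

4, 8, 9, 11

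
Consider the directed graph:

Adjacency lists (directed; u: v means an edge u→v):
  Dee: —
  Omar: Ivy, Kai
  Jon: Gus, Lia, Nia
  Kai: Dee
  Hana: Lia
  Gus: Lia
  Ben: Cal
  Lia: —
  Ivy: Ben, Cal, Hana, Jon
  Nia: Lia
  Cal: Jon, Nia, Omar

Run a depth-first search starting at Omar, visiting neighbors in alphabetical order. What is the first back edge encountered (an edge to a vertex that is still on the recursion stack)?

DFS from Omar (visiting neighbors in alphabetical order); mark gray on enter, black on exit:
Omar gray
  Ivy gray
    Ben gray
      Cal gray
        Jon gray
          Gus gray
            Lia gray
            Lia black
          Gus black
          Jon→Lia: Lia black — skip
          Nia gray
            Nia→Lia: Lia black — skip
          Nia black
        Jon black
        Cal→Nia: Nia black — skip
        Cal→Omar: Omar is gray → back edge
First back edge: Cal → Omar.

Cal→Omar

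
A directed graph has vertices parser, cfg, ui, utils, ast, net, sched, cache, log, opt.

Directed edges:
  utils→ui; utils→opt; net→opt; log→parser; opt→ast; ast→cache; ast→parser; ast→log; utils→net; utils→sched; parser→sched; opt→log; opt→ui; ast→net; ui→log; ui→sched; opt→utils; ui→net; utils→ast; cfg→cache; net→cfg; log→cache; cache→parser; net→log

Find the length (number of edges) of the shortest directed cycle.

For each vertex v, BFS finds the shortest path from v back to v.
The shortest such closed walk is opt → utils → opt, length 2.

2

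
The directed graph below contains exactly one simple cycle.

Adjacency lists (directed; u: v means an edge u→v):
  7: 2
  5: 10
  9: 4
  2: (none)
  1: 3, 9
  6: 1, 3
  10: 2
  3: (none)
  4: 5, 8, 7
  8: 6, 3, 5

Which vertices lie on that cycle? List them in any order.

1, 4, 6, 8, 9

DFS with gray/black marking from 9:
9 gray
  4 gray
    5 gray
      10 gray
        2 gray
        2 black
      10 black
    5 black
    8 gray
      6 gray
        1 gray
          3 gray
          3 black
          1→9: 9 is gray → back edge
Back edge closes the cycle 9 → 4 → 8 → 6 → 1 → 9; its vertices are {1, 4, 6, 8, 9}.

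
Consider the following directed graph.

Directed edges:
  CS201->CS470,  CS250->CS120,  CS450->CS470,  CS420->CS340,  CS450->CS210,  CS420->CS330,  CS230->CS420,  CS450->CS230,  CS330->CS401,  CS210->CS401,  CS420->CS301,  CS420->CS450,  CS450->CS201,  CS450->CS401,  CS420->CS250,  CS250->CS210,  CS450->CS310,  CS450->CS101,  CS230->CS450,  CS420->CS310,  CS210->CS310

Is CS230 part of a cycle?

CS230 is on a cycle iff CS230 can reach itself via ≥1 edge.
CS230 → CS450 → CS230 — yes.

Yes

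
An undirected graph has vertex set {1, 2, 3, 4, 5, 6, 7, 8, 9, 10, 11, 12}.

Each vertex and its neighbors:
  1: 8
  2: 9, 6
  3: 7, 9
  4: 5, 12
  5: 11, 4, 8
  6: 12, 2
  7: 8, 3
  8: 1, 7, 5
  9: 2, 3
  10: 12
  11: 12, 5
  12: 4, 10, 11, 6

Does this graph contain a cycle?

Yes

DFS, tracking each vertex's parent; an edge to a visited non-parent vertex closes a cycle.
Start from 11:
visit 11 (parent –)
  visit 12 (parent 11)
    visit 4 (parent 12)
      visit 5 (parent 4)
        5–11: 11 visited and ≠ parent → cycle
Cycle: 11 – 12 – 4 – 5 – 11.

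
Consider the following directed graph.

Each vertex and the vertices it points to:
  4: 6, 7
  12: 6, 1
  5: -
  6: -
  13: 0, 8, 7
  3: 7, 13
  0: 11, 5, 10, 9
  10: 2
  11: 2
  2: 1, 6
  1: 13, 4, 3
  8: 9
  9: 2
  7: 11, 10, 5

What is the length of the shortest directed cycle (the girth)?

For each vertex v, BFS finds the shortest path from v back to v.
The shortest such closed walk is 1 → 3 → 7 → 10 → 2 → 1, length 5.

5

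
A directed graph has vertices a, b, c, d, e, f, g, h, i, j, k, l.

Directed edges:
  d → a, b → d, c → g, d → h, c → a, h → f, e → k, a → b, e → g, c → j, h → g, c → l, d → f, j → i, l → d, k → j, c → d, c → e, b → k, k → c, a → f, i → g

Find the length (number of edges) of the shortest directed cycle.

For each vertex v, BFS finds the shortest path from v back to v.
The shortest such closed walk is k → c → e → k, length 3.

3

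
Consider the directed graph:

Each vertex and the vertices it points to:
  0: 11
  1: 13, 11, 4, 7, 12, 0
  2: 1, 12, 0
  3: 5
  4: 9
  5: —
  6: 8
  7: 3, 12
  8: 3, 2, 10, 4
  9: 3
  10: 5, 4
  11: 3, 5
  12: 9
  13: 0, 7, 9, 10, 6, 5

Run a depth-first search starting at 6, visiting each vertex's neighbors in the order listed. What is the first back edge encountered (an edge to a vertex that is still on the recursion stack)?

DFS from 6 (visiting each vertex's neighbors in the order listed); mark gray on enter, black on exit:
6 gray
  8 gray
    3 gray
      5 gray
      5 black
    3 black
    2 gray
      1 gray
        13 gray
          0 gray
            11 gray
              11→3: 3 black — skip
              11→5: 5 black — skip
            11 black
          0 black
          7 gray
            7→3: 3 black — skip
            12 gray
              9 gray
                9→3: 3 black — skip
              9 black
            12 black
          7 black
          13→9: 9 black — skip
          10 gray
            10→5: 5 black — skip
            4 gray
              4→9: 9 black — skip
            4 black
          10 black
          13→6: 6 is gray → back edge
First back edge: 13 → 6.

13->6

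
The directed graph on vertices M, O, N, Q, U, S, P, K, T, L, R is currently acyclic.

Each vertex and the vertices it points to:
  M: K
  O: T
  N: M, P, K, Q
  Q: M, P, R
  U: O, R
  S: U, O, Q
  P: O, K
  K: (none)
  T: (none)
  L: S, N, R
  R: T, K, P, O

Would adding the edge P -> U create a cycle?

Adding P→U creates a cycle iff U can already reach P.
Path from U: U → R → P.
So U → … → P → U is a cycle.

Yes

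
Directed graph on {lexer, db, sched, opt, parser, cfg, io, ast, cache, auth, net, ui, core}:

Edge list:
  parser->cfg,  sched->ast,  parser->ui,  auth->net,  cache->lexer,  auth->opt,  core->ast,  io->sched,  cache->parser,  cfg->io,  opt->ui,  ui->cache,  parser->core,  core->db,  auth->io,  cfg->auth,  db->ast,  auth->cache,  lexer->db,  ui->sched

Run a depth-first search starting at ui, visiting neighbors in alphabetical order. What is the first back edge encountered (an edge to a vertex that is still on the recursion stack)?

auth->cache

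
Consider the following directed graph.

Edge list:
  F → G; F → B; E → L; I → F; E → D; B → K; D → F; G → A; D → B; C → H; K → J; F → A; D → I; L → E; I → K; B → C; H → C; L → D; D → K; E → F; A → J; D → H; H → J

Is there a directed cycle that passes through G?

No

G lies on a cycle iff there is a path from G back to itself.
Exploring from G, it never reaches itself; equivalently, its strongly connected component is a singleton.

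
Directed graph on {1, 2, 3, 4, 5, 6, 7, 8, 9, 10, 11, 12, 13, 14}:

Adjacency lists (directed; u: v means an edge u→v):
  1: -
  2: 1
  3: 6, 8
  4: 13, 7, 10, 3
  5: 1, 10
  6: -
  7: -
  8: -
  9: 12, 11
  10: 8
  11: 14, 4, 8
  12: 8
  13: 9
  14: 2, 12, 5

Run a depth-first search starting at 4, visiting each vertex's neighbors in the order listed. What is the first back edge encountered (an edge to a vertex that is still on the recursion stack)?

DFS from 4 (visiting each vertex's neighbors in the order listed); mark gray on enter, black on exit:
4 gray
  13 gray
    9 gray
      12 gray
        8 gray
        8 black
      12 black
      11 gray
        14 gray
          2 gray
            1 gray
            1 black
          2 black
          14→12: 12 black — skip
          5 gray
            5→1: 1 black — skip
            10 gray
              10→8: 8 black — skip
            10 black
          5 black
        14 black
        11→4: 4 is gray → back edge
First back edge: 11 → 4.

11->4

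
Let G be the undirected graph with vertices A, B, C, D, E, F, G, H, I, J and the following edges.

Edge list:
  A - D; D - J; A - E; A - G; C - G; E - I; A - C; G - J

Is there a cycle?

DFS, tracking each vertex's parent; an edge to a visited non-parent vertex closes a cycle.
Start from H:
visit H (parent –)
visit A (parent –)
  visit E (parent A)
    visit I (parent E)
      I–E: parent, skip
    E–A: parent, skip
  visit C (parent A)
    C–A: parent, skip
    visit G (parent C)
      visit J (parent G)
        visit D (parent J)
          D–J: parent, skip
          D–A: A visited and ≠ parent → cycle
Cycle: A – C – G – J – D – A.

Yes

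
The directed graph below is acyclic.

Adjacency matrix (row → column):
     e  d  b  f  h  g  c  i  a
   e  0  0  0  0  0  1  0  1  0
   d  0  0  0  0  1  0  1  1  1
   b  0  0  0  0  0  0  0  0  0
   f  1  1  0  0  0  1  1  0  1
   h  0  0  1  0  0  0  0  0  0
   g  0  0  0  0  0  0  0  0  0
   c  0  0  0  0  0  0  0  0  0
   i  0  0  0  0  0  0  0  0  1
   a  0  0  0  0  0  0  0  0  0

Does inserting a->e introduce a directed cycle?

Adding a→e creates a cycle iff e can already reach a.
Path from e: e → i → a.
So e → … → a → e is a cycle.

Yes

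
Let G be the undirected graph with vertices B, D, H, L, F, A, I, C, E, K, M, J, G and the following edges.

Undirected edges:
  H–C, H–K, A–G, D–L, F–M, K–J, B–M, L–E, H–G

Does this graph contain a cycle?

No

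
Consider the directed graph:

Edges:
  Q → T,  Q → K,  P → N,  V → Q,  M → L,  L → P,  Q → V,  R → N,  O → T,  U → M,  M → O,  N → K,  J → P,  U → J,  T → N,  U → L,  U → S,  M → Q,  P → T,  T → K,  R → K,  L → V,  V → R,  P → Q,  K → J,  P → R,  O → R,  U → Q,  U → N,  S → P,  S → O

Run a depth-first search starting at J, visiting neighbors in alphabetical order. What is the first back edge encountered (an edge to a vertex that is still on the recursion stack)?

K→J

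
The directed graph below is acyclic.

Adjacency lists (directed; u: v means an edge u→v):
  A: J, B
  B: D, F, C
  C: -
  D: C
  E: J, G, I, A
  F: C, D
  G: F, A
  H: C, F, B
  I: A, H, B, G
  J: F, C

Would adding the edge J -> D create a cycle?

No

Adding J→D creates a cycle iff D can already reach J.
Explore from D: no path reaches J. The graph stays acyclic.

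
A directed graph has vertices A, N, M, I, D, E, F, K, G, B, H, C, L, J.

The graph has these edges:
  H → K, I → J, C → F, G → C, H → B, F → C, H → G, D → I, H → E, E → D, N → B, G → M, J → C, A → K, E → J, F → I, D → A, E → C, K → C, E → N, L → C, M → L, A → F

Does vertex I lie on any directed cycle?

Yes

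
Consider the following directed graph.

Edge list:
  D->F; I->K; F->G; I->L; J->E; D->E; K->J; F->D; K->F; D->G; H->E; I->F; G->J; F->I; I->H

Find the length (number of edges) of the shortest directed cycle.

2

For each vertex v, BFS finds the shortest path from v back to v.
The shortest such closed walk is F → I → F, length 2.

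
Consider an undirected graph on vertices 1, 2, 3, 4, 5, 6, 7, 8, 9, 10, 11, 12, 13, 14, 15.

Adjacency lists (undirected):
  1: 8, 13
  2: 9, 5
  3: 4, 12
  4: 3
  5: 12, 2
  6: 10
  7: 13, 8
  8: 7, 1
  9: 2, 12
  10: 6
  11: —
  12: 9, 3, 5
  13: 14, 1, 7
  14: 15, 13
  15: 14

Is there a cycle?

Yes

DFS, tracking each vertex's parent; an edge to a visited non-parent vertex closes a cycle.
Start from 4:
visit 4 (parent –)
  visit 3 (parent 4)
    3–4: parent, skip
    visit 12 (parent 3)
      visit 9 (parent 12)
        visit 2 (parent 9)
          2–9: parent, skip
          visit 5 (parent 2)
            5–12: 12 visited and ≠ parent → cycle
Cycle: 12 – 9 – 2 – 5 – 12.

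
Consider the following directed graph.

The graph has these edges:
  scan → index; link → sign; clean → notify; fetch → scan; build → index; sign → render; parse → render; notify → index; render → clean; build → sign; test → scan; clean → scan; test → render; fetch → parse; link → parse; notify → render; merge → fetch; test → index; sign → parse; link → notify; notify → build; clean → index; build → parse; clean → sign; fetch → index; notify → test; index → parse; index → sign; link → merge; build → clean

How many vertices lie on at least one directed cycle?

9

A vertex is on a directed cycle iff it belongs to a strongly connected component of size ≥ 2 (or has a self-loop).
The vertices on cycles are {scan, sign, test, build, clean, index, parse, notify, render} — 9 in total.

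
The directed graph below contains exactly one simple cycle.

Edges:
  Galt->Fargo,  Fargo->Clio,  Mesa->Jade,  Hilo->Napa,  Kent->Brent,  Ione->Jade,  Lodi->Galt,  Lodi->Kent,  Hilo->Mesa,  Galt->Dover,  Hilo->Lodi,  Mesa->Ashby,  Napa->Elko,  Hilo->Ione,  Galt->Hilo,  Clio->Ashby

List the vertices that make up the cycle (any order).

Galt, Hilo, Lodi

DFS with gray/black marking from Hilo:
Hilo gray
  Lodi gray
    Galt gray
      Fargo gray
        Clio gray
          Ashby gray
          Ashby black
        Clio black
      Fargo black
      Galt→Hilo: Hilo is gray → back edge
Back edge closes the cycle Hilo → Lodi → Galt → Hilo; its vertices are {Galt, Hilo, Lodi}.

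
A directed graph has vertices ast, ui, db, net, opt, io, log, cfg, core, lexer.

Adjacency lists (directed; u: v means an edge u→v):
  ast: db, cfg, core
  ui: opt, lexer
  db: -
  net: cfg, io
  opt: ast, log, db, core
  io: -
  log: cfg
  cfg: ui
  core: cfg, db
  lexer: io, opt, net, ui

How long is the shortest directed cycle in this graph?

2

For each vertex v, BFS finds the shortest path from v back to v.
The shortest such closed walk is lexer → ui → lexer, length 2.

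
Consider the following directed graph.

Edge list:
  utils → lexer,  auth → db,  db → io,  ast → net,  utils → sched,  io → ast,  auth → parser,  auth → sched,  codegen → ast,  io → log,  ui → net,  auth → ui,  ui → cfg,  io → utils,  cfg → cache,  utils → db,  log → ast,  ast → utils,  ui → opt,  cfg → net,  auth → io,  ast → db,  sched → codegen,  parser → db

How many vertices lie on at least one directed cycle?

A vertex is on a directed cycle iff it belongs to a strongly connected component of size ≥ 2 (or has a self-loop).
The vertices on cycles are {db, io, ast, log, sched, utils, codegen} — 7 in total.

7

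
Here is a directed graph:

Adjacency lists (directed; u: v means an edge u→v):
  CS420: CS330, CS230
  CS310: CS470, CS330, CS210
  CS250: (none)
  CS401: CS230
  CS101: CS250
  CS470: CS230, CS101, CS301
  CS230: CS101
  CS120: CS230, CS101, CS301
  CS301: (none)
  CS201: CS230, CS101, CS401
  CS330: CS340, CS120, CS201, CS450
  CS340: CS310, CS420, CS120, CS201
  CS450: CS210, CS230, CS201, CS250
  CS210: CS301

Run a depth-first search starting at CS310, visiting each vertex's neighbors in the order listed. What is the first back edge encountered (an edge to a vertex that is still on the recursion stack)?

DFS from CS310 (visiting each vertex's neighbors in the order listed); mark gray on enter, black on exit:
CS310 gray
  CS470 gray
    CS230 gray
      CS101 gray
        CS250 gray
        CS250 black
      CS101 black
    CS230 black
    CS470→CS101: CS101 black — skip
    CS301 gray
    CS301 black
  CS470 black
  CS330 gray
    CS340 gray
      CS340→CS310: CS310 is gray → back edge
First back edge: CS340 → CS310.

CS340→CS310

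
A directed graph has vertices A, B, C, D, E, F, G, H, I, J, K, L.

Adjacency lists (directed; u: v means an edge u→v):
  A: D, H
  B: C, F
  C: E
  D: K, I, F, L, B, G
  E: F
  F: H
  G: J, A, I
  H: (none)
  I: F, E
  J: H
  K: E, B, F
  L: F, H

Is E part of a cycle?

E lies on a cycle iff there is a path from E back to itself.
Exploring from E, it never reaches itself; equivalently, its strongly connected component is a singleton.

No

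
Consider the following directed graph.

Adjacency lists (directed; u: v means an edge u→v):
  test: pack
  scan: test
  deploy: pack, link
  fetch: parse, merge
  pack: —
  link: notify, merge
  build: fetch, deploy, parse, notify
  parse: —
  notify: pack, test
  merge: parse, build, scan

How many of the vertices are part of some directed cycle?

A vertex is on a directed cycle iff it belongs to a strongly connected component of size ≥ 2 (or has a self-loop).
The vertices on cycles are {link, build, fetch, merge, deploy} — 5 in total.

5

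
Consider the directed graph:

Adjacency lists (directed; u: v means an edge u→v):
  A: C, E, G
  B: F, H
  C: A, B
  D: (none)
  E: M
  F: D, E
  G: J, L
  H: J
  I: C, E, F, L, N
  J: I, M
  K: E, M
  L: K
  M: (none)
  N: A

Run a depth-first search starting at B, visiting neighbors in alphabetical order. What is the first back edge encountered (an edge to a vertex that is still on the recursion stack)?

DFS from B (visiting neighbors in alphabetical order); mark gray on enter, black on exit:
B gray
  F gray
    D gray
    D black
    E gray
      M gray
      M black
    E black
  F black
  H gray
    J gray
      I gray
        C gray
          A gray
            A→C: C is gray → back edge
First back edge: A → C.

A→C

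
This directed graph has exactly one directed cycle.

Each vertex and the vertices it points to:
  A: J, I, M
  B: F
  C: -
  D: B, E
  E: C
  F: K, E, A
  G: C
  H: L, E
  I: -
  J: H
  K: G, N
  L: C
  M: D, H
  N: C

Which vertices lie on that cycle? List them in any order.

DFS with gray/black marking from F:
F gray
  K gray
    G gray
      C gray
      C black
    G black
    N gray
      N→C: C black — skip
    N black
  K black
  E gray
    E→C: C black — skip
  E black
  A gray
    J gray
      H gray
        L gray
          L→C: C black — skip
        L black
        H→E: E black — skip
      H black
    J black
    I gray
    I black
    M gray
      D gray
        B gray
          B→F: F is gray → back edge
Back edge closes the cycle F → A → M → D → B → F; its vertices are {A, B, D, F, M}.

A, B, D, F, M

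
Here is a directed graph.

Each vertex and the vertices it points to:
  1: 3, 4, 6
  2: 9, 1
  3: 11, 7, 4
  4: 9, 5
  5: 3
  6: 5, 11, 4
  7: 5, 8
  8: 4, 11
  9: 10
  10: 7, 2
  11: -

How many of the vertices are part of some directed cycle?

10

A vertex is on a directed cycle iff it belongs to a strongly connected component of size ≥ 2 (or has a self-loop).
The vertices on cycles are {1, 2, 3, 4, 5, 6, 7, 8, 9, 10} — 10 in total.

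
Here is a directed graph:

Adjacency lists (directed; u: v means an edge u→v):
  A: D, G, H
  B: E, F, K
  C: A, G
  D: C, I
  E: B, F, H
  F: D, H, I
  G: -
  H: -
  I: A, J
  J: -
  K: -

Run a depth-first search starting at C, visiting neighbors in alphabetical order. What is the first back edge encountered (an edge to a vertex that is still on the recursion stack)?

DFS from C (visiting neighbors in alphabetical order); mark gray on enter, black on exit:
C gray
  A gray
    D gray
      D→C: C is gray → back edge
First back edge: D → C.

D→C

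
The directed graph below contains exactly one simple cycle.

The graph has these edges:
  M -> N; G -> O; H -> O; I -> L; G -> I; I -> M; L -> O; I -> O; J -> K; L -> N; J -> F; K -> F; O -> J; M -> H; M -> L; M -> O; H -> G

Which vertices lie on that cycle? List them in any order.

G, H, I, M

DFS with gray/black marking from M:
M gray
  N gray
  N black
  O gray
    J gray
      K gray
        F gray
        F black
      K black
      J→F: F black — skip
    J black
  O black
  H gray
    G gray
      G→O: O black — skip
      I gray
        I→O: O black — skip
        I→M: M is gray → back edge
Back edge closes the cycle M → H → G → I → M; its vertices are {G, H, I, M}.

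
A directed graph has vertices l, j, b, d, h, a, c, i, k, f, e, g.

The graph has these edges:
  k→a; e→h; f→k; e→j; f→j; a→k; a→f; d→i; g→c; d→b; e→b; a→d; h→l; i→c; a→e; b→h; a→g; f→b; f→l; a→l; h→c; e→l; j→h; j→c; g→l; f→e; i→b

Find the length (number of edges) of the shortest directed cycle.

2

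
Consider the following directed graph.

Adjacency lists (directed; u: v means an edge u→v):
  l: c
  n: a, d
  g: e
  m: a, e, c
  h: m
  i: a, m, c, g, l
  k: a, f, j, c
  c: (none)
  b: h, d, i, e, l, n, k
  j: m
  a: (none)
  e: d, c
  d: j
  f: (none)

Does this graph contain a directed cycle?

DFS with white/gray/black marking, starting from h:
h gray
  m gray
    a gray
    a black
    e gray
      d gray
        j gray
          j→m: m is gray → back edge
Back edge found, so a cycle exists: m → e → d → j → m.

Yes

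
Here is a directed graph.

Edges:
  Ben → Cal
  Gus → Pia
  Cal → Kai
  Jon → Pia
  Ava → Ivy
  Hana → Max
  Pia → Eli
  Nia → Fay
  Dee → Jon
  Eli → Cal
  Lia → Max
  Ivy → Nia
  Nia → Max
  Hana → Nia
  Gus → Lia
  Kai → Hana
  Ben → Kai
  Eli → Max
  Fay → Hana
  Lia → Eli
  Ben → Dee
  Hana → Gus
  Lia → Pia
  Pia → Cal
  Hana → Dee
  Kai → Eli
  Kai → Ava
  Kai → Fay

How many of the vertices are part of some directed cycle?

13

A vertex is on a directed cycle iff it belongs to a strongly connected component of size ≥ 2 (or has a self-loop).
The vertices on cycles are {Ava, Cal, Dee, Eli, Fay, Gus, Ivy, Jon, Kai, Lia, Nia, Pia, Hana} — 13 in total.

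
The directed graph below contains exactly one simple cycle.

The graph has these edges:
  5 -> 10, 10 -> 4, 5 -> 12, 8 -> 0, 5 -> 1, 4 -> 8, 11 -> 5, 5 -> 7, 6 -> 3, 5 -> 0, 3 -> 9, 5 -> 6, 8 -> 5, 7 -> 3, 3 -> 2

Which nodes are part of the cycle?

4, 5, 8, 10

DFS with gray/black marking from 5:
5 gray
  10 gray
    4 gray
      8 gray
        0 gray
        0 black
        8→5: 5 is gray → back edge
Back edge closes the cycle 5 → 10 → 4 → 8 → 5; its vertices are {4, 5, 8, 10}.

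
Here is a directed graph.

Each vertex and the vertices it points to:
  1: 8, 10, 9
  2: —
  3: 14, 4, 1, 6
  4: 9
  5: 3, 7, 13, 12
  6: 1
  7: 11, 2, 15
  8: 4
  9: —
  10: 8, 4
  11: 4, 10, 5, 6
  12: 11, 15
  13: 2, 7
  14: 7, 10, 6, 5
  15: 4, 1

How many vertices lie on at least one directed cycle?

A vertex is on a directed cycle iff it belongs to a strongly connected component of size ≥ 2 (or has a self-loop).
The vertices on cycles are {3, 5, 7, 11, 12, 13, 14} — 7 in total.

7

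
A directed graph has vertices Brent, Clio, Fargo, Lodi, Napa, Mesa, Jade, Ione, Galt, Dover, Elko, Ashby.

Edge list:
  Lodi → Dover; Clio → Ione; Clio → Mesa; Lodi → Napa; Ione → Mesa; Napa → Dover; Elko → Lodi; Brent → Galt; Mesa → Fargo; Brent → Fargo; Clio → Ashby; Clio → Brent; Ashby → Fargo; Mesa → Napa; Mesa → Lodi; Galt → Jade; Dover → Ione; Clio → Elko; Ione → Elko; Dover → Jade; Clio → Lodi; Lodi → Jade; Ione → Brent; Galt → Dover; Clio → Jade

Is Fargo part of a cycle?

No

Fargo lies on a cycle iff there is a path from Fargo back to itself.
Exploring from Fargo, it never reaches itself; equivalently, its strongly connected component is a singleton.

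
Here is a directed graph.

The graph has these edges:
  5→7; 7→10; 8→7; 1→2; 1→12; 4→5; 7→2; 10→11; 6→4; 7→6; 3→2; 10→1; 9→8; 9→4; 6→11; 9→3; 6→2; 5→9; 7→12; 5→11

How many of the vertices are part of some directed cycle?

6

A vertex is on a directed cycle iff it belongs to a strongly connected component of size ≥ 2 (or has a self-loop).
The vertices on cycles are {4, 5, 6, 7, 8, 9} — 6 in total.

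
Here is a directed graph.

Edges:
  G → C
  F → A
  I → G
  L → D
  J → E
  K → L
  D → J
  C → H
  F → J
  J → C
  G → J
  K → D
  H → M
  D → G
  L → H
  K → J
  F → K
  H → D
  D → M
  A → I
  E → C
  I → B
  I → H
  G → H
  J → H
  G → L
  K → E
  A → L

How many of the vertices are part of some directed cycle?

A vertex is on a directed cycle iff it belongs to a strongly connected component of size ≥ 2 (or has a self-loop).
The vertices on cycles are {C, D, E, G, H, J, L} — 7 in total.

7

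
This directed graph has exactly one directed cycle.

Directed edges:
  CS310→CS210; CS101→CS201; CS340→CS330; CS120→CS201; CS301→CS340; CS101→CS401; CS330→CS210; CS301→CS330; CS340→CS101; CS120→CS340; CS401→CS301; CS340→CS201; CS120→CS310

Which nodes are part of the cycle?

DFS with gray/black marking from CS340:
CS340 gray
  CS101 gray
    CS201 gray
    CS201 black
    CS401 gray
      CS301 gray
        CS330 gray
          CS210 gray
          CS210 black
        CS330 black
        CS301→CS340: CS340 is gray → back edge
Back edge closes the cycle CS340 → CS101 → CS401 → CS301 → CS340; its vertices are {CS101, CS301, CS340, CS401}.

CS101, CS301, CS340, CS401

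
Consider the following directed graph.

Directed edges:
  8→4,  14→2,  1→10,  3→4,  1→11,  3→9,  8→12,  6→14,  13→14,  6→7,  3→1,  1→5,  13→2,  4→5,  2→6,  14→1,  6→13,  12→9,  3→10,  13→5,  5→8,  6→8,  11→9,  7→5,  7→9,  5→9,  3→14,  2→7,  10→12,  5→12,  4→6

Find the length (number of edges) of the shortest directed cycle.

3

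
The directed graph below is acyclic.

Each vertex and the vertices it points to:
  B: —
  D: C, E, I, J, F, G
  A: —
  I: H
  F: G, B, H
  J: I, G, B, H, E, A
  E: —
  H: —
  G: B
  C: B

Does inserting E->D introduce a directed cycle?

Yes

Adding E→D creates a cycle iff D can already reach E.
Path from D: D → E.
So D → … → E → D is a cycle.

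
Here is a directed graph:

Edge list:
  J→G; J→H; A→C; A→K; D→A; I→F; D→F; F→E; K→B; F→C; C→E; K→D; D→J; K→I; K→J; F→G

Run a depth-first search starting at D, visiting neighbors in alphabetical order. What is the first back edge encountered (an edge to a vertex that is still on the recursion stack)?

K->D

DFS from D (visiting neighbors in alphabetical order); mark gray on enter, black on exit:
D gray
  A gray
    C gray
      E gray
      E black
    C black
    K gray
      B gray
      B black
      K→D: D is gray → back edge
First back edge: K → D.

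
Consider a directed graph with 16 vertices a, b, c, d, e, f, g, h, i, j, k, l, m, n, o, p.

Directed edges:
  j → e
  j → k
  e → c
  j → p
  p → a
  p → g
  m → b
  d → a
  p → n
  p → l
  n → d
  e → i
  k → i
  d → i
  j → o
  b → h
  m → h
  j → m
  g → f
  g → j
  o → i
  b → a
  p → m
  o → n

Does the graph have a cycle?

DFS with white/gray/black marking, starting from j:
j gray
  e gray
    i gray
    i black
    c gray
    c black
  e black
  m gray
    h gray
    h black
    b gray
      b→h: h black — skip
      a gray
      a black
    b black
  m black
  o gray
    o→i: i black — skip
    n gray
      d gray
        d→a: a black — skip
        d→i: i black — skip
      d black
    n black
  o black
  p gray
    p→a: a black — skip
    l gray
    l black
    p→m: m black — skip
    g gray
      g→j: j is gray → back edge
Back edge found, so a cycle exists: j → p → g → j.

Yes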